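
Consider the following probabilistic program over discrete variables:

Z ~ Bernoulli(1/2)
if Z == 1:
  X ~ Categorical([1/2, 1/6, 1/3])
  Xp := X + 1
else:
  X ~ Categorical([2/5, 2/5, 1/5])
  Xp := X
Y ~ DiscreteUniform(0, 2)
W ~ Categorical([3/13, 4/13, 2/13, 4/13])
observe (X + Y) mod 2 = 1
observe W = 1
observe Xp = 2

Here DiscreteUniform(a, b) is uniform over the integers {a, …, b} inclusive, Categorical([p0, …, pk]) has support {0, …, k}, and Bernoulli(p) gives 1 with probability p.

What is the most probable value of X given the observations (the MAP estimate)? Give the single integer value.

argmax_v P(X = v | obs) = 1

Enumerate traces; 3 have nonzero weight after conditioning:
  (Z=0, X=2, Y=1, W=1) weight 2/195
  (Z=1, X=1, Y=0, W=1) weight 1/117
  (Z=1, X=1, Y=2, W=1) weight 1/117
Group by X:
  weight(X=1) = 2/117
  weight(X=2) = 2/195
Total weight = 2/117 + 2/195 = 16/585
P(X=1 | obs) = 2/117 / 16/585 = 5/8
P(X=2 | obs) = 2/195 / 16/585 = 3/8
argmax = 1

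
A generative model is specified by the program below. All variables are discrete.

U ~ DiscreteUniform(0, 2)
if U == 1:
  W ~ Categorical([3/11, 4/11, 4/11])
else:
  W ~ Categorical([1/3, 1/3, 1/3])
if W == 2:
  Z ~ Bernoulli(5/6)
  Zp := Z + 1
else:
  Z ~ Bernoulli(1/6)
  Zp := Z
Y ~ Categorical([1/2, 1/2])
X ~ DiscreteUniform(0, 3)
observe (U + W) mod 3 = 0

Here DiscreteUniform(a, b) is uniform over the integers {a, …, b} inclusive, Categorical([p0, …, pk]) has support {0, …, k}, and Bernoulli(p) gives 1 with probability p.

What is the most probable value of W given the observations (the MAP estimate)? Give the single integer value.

Enumerate traces; 48 have nonzero weight after conditioning:
  (U=0, W=0, Z=0, Y=0, X=0) weight 5/432
  (U=0, W=0, Z=0, Y=0, X=1) weight 5/432
  (U=0, W=0, Z=0, Y=0, X=2) weight 5/432
  (U=0, W=0, Z=0, Y=0, X=3) weight 5/432
  (U=0, W=0, Z=0, Y=1, X=0) weight 5/432
  (U=0, W=0, Z=0, Y=1, X=1) weight 5/432
  (U=0, W=0, Z=0, Y=1, X=2) weight 5/432
  (U=0, W=0, Z=0, Y=1, X=3) weight 5/432
  (U=1, W=2, Z=0, Y=0, X=0) weight 1/396
  (U=2, W=1, Z=0, Y=0, X=0) weight 5/432
  … 38 more
Group by W:
  weight(W=0) = 1/9
  weight(W=1) = 1/9
  weight(W=2) = 4/33
Total weight = 1/9 + 1/9 + 4/33 = 34/99
P(W=0 | obs) = 1/9 / 34/99 = 11/34
P(W=1 | obs) = 1/9 / 34/99 = 11/34
P(W=2 | obs) = 4/33 / 34/99 = 6/17
argmax = 2

argmax_v P(W = v | obs) = 2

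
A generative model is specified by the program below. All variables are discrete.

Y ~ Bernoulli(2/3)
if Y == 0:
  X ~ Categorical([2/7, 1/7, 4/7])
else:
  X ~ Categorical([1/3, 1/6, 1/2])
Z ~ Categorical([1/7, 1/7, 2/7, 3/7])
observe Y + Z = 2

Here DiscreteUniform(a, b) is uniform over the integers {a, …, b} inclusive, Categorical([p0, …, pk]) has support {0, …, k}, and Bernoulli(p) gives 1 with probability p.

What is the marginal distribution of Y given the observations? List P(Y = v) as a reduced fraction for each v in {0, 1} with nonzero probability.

Enumerate traces; 6 have nonzero weight after conditioning:
  (Y=0, X=0, Z=2) weight 4/147
  (Y=0, X=1, Z=2) weight 2/147
  (Y=0, X=2, Z=2) weight 8/147
  (Y=1, X=0, Z=1) weight 2/63
  (Y=1, X=1, Z=1) weight 1/63
  (Y=1, X=2, Z=1) weight 1/21
Group by Y:
  weight(Y=0) = 2/21
  weight(Y=1) = 2/21
Total weight = 2/21 + 2/21 = 4/21
P(Y=0 | obs) = 2/21 / 4/21 = 1/2
P(Y=1 | obs) = 2/21 / 4/21 = 1/2

P(Y=0) = 1/2, P(Y=1) = 1/2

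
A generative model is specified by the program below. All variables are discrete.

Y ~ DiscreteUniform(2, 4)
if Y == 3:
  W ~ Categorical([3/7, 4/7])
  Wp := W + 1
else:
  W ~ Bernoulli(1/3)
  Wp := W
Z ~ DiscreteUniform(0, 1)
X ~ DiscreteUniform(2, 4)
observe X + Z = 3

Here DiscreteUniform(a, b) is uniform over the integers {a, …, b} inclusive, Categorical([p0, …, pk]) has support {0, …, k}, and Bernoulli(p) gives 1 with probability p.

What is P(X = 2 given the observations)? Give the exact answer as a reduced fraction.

Enumerate traces; 12 have nonzero weight after conditioning:
  (Y=2, W=0, Z=0, X=3) weight 1/27
  (Y=2, W=0, Z=1, X=2) weight 1/27
  (Y=2, W=1, Z=0, X=3) weight 1/54
  (Y=2, W=1, Z=1, X=2) weight 1/54
  (Y=3, W=0, Z=0, X=3) weight 1/42
  (Y=3, W=0, Z=1, X=2) weight 1/42
  (Y=3, W=1, Z=0, X=3) weight 2/63
  (Y=3, W=1, Z=1, X=2) weight 2/63
  … 4 more
Group by X:
  weight(X=2) = 1/6
  weight(X=3) = 1/6
Total weight = 1/6 + 1/6 = 1/3
P(X=2 | obs) = 1/6 / 1/3 = 1/2
P(X=3 | obs) = 1/6 / 1/3 = 1/2

P(X = 2 | obs) = 1/2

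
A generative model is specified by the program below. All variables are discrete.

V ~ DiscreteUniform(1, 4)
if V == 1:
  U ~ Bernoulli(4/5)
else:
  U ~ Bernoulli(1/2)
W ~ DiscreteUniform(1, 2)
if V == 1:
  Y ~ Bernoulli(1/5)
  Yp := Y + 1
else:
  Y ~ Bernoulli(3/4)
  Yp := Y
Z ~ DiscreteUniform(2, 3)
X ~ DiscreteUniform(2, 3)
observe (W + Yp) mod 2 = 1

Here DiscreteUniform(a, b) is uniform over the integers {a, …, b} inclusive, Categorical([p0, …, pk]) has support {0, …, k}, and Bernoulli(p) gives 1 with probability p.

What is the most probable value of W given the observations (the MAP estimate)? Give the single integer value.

argmax_v P(W = v | obs) = 2

Enumerate traces; 64 have nonzero weight after conditioning:
  (V=1, U=0, W=1, Y=1, Z=2, X=2) weight 1/800
  (V=1, U=0, W=1, Y=1, Z=2, X=3) weight 1/800
  (V=1, U=0, W=1, Y=1, Z=3, X=2) weight 1/800
  (V=1, U=0, W=1, Y=1, Z=3, X=3) weight 1/800
  (V=1, U=0, W=2, Y=0, Z=2, X=2) weight 1/200
  (V=1, U=0, W=2, Y=0, Z=2, X=3) weight 1/200
  (V=1, U=0, W=2, Y=0, Z=3, X=2) weight 1/200
  (V=1, U=0, W=2, Y=0, Z=3, X=3) weight 1/200
  … 56 more
Group by W:
  weight(W=1) = 19/160
  weight(W=2) = 61/160
Total weight = 19/160 + 61/160 = 1/2
P(W=1 | obs) = 19/160 / 1/2 = 19/80
P(W=2 | obs) = 61/160 / 1/2 = 61/80
argmax = 2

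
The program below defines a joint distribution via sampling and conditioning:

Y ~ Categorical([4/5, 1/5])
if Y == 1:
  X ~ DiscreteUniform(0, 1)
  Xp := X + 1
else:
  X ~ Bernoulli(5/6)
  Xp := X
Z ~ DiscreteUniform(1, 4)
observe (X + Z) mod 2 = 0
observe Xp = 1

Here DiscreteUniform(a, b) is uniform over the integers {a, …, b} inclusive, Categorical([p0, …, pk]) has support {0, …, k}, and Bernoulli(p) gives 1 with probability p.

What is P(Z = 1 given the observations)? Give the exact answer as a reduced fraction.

P(Z = 1 | obs) = 10/23

Enumerate traces; 4 have nonzero weight after conditioning:
  (Y=0, X=1, Z=1) weight 1/6
  (Y=0, X=1, Z=3) weight 1/6
  (Y=1, X=0, Z=2) weight 1/40
  (Y=1, X=0, Z=4) weight 1/40
Group by Z:
  weight(Z=1) = 1/6
  weight(Z=2) = 1/40
  weight(Z=3) = 1/6
  weight(Z=4) = 1/40
Total weight = 1/6 + 1/40 + 1/6 + 1/40 = 23/60
P(Z=1 | obs) = 1/6 / 23/60 = 10/23
P(Z=2 | obs) = 1/40 / 23/60 = 3/46
P(Z=3 | obs) = 1/6 / 23/60 = 10/23
P(Z=4 | obs) = 1/40 / 23/60 = 3/46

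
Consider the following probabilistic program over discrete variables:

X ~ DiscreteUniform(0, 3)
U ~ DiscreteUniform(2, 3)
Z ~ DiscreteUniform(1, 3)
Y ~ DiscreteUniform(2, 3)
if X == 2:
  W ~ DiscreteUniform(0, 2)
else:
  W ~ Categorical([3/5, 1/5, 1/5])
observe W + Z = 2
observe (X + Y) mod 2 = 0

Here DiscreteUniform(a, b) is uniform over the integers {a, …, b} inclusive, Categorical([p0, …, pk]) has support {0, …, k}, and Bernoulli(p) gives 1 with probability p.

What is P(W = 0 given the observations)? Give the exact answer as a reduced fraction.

Enumerate traces; 16 have nonzero weight after conditioning:
  (X=0, U=2, Z=1, Y=2, W=1) weight 1/240
  (X=0, U=2, Z=2, Y=2, W=0) weight 1/80
  (X=0, U=3, Z=1, Y=2, W=1) weight 1/240
  (X=0, U=3, Z=2, Y=2, W=0) weight 1/80
  (X=1, U=2, Z=1, Y=3, W=1) weight 1/240
  (X=1, U=2, Z=2, Y=3, W=0) weight 1/80
  (X=1, U=3, Z=1, Y=3, W=1) weight 1/240
  (X=1, U=3, Z=2, Y=3, W=0) weight 1/80
  … 8 more
Group by W:
  weight(W=0) = 4/45
  weight(W=1) = 7/180
Total weight = 4/45 + 7/180 = 23/180
P(W=0 | obs) = 4/45 / 23/180 = 16/23
P(W=1 | obs) = 7/180 / 23/180 = 7/23

P(W = 0 | obs) = 16/23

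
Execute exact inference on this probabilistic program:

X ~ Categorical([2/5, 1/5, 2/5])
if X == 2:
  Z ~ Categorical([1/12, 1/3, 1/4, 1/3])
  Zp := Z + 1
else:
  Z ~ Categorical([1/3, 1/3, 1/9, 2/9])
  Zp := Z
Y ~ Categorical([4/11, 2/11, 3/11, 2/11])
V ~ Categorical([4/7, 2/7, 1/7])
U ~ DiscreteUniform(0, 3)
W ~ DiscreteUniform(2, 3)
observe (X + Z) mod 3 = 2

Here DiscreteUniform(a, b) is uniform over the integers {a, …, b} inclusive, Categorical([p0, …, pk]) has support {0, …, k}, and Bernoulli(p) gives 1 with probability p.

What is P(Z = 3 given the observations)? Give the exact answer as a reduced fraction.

P(Z = 3 | obs) = 12/25

Enumerate traces; 384 have nonzero weight after conditioning:
  (X=0, Z=2, Y=0, V=0, U=0, W=2) weight 4/3465
  (X=0, Z=2, Y=0, V=0, U=0, W=3) weight 4/3465
  (X=0, Z=2, Y=0, V=0, U=1, W=2) weight 4/3465
  (X=0, Z=2, Y=0, V=0, U=1, W=3) weight 4/3465
  (X=0, Z=2, Y=0, V=0, U=2, W=2) weight 4/3465
  (X=0, Z=2, Y=0, V=0, U=2, W=3) weight 4/3465
  (X=0, Z=2, Y=0, V=0, U=3, W=2) weight 4/3465
  (X=0, Z=2, Y=0, V=0, U=3, W=3) weight 4/3465
  (X=1, Z=1, Y=0, V=0, U=0, W=2) weight 2/1155
  (X=2, Z=0, Y=0, V=0, U=0, W=2) weight 1/1155
  … 374 more
Group by Z:
  weight(Z=0) = 1/30
  weight(Z=1) = 1/15
  weight(Z=2) = 2/45
  weight(Z=3) = 2/15
Total weight = 1/30 + 1/15 + 2/45 + 2/15 = 5/18
P(Z=0 | obs) = 1/30 / 5/18 = 3/25
P(Z=1 | obs) = 1/15 / 5/18 = 6/25
P(Z=2 | obs) = 2/45 / 5/18 = 4/25
P(Z=3 | obs) = 2/15 / 5/18 = 12/25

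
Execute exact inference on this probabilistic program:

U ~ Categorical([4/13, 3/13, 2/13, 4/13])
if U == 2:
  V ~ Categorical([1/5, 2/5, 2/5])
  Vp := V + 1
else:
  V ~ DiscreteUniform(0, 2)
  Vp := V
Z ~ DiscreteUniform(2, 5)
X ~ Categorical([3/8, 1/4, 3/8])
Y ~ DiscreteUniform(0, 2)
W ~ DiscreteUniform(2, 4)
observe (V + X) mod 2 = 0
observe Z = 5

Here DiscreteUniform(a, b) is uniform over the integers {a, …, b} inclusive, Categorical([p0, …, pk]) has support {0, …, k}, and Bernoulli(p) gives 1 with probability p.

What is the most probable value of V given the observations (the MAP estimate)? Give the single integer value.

argmax_v P(V = v | obs) = 2

Enumerate traces; 180 have nonzero weight after conditioning:
  (U=0, V=0, Z=5, X=0, Y=0, W=2) weight 1/936
  (U=0, V=0, Z=5, X=0, Y=0, W=3) weight 1/936
  (U=0, V=0, Z=5, X=0, Y=0, W=4) weight 1/936
  (U=0, V=0, Z=5, X=0, Y=1, W=2) weight 1/936
  (U=0, V=0, Z=5, X=0, Y=1, W=3) weight 1/936
  (U=0, V=0, Z=5, X=0, Y=1, W=4) weight 1/936
  (U=0, V=0, Z=5, X=0, Y=2, W=2) weight 1/936
  (U=0, V=0, Z=5, X=0, Y=2, W=3) weight 1/936
  (U=0, V=1, Z=5, X=1, Y=0, W=2) weight 1/1404
  (U=0, V=2, Z=5, X=0, Y=0, W=2) weight 1/936
  … 170 more
Group by V:
  weight(V=0) = 61/1040
  weight(V=1) = 67/3120
  weight(V=2) = 67/1040
Total weight = 61/1040 + 67/3120 + 67/1040 = 451/3120
P(V=0 | obs) = 61/1040 / 451/3120 = 183/451
P(V=1 | obs) = 67/3120 / 451/3120 = 67/451
P(V=2 | obs) = 67/1040 / 451/3120 = 201/451
argmax = 2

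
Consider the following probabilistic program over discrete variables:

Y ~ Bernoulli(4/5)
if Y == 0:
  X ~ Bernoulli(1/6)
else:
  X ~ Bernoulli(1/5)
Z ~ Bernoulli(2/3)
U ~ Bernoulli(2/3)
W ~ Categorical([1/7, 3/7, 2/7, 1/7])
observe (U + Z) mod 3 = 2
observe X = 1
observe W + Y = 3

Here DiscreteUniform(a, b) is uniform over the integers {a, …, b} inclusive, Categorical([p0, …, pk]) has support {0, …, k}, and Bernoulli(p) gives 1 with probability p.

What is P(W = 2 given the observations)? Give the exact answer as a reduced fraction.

Enumerate traces; 2 have nonzero weight after conditioning:
  (Y=0, X=1, Z=1, U=1, W=3) weight 2/945
  (Y=1, X=1, Z=1, U=1, W=2) weight 32/1575
Group by W:
  weight(W=2) = 32/1575
  weight(W=3) = 2/945
Total weight = 32/1575 + 2/945 = 106/4725
P(W=2 | obs) = 32/1575 / 106/4725 = 48/53
P(W=3 | obs) = 2/945 / 106/4725 = 5/53

P(W = 2 | obs) = 48/53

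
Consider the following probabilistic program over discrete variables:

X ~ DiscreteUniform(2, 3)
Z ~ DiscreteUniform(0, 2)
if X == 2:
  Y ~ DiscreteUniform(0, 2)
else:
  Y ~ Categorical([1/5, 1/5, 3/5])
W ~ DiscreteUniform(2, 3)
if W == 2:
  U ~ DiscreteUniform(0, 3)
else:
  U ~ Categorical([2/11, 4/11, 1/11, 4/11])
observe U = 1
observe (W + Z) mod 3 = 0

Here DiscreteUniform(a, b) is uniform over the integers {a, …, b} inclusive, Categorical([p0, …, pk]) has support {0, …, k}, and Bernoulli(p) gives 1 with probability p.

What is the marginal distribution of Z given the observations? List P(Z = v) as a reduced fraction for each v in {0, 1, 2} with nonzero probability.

Enumerate traces; 12 have nonzero weight after conditioning:
  (X=2, Z=0, Y=0, W=3, U=1) weight 1/99
  (X=2, Z=0, Y=1, W=3, U=1) weight 1/99
  (X=2, Z=0, Y=2, W=3, U=1) weight 1/99
  (X=2, Z=1, Y=0, W=2, U=1) weight 1/144
  (X=2, Z=1, Y=1, W=2, U=1) weight 1/144
  (X=2, Z=1, Y=2, W=2, U=1) weight 1/144
  (X=3, Z=0, Y=0, W=3, U=1) weight 1/165
  (X=3, Z=0, Y=1, W=3, U=1) weight 1/165
  … 4 more
Group by Z:
  weight(Z=0) = 2/33
  weight(Z=1) = 1/24
Total weight = 2/33 + 1/24 = 9/88
P(Z=0 | obs) = 2/33 / 9/88 = 16/27
P(Z=1 | obs) = 1/24 / 9/88 = 11/27

P(Z=0) = 16/27, P(Z=1) = 11/27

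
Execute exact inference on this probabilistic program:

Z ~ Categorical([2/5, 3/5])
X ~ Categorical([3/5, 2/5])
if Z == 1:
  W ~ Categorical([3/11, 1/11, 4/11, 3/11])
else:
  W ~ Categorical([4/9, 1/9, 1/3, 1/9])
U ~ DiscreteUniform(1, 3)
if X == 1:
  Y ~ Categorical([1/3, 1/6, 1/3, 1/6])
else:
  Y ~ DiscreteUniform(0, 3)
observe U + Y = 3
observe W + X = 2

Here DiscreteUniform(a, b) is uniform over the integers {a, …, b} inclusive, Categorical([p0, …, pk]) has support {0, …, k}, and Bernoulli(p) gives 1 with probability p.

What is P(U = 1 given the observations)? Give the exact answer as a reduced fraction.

P(U = 1 | obs) = 979/2839

Enumerate traces; 12 have nonzero weight after conditioning:
  (Z=0, X=0, W=2, U=1, Y=2) weight 1/150
  (Z=0, X=0, W=2, U=2, Y=1) weight 1/150
  (Z=0, X=0, W=2, U=3, Y=0) weight 1/150
  (Z=0, X=1, W=1, U=1, Y=2) weight 4/2025
  (Z=0, X=1, W=1, U=2, Y=1) weight 2/2025
  (Z=0, X=1, W=1, U=3, Y=0) weight 4/2025
  (Z=1, X=0, W=2, U=1, Y=2) weight 3/275
  (Z=1, X=0, W=2, U=2, Y=1) weight 3/275
  … 4 more
Group by U:
  weight(U=1) = 89/4050
  weight(U=2) = 881/44550
  weight(U=3) = 89/4050
Total weight = 89/4050 + 881/44550 + 89/4050 = 2839/44550
P(U=1 | obs) = 89/4050 / 2839/44550 = 979/2839
P(U=2 | obs) = 881/44550 / 2839/44550 = 881/2839
P(U=3 | obs) = 89/4050 / 2839/44550 = 979/2839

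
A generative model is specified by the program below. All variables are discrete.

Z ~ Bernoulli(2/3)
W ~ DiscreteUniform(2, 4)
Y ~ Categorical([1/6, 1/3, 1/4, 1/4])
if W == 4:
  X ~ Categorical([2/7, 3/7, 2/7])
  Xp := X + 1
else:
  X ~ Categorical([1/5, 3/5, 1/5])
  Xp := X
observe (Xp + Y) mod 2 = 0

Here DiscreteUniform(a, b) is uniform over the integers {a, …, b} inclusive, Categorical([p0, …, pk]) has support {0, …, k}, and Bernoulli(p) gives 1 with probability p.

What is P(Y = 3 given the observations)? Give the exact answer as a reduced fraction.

P(Y = 3 | obs) = 186/649

Enumerate traces; 36 have nonzero weight after conditioning:
  (Z=0, W=2, Y=0, X=0) weight 1/270
  (Z=0, W=2, Y=0, X=2) weight 1/270
  (Z=0, W=2, Y=1, X=1) weight 1/45
  (Z=0, W=2, Y=2, X=0) weight 1/180
  (Z=0, W=2, Y=2, X=2) weight 1/180
  (Z=0, W=2, Y=3, X=1) weight 1/60
  (Z=0, W=3, Y=0, X=0) weight 1/270
  (Z=0, W=3, Y=0, X=2) weight 1/270
  … 28 more
Group by Y:
  weight(Y=0) = 43/630
  weight(Y=1) = 62/315
  weight(Y=2) = 43/420
  weight(Y=3) = 31/210
Total weight = 43/630 + 62/315 + 43/420 + 31/210 = 649/1260
P(Y=0 | obs) = 43/630 / 649/1260 = 86/649
P(Y=1 | obs) = 62/315 / 649/1260 = 248/649
P(Y=2 | obs) = 43/420 / 649/1260 = 129/649
P(Y=3 | obs) = 31/210 / 649/1260 = 186/649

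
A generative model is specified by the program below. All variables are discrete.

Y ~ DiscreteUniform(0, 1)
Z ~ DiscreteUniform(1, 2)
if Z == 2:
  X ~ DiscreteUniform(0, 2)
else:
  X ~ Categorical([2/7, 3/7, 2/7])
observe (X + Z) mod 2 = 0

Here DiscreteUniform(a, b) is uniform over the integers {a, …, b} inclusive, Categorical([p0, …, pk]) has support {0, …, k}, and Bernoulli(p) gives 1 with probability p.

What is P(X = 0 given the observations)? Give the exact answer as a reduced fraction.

Enumerate traces; 6 have nonzero weight after conditioning:
  (Y=0, Z=1, X=1) weight 3/28
  (Y=0, Z=2, X=0) weight 1/12
  (Y=0, Z=2, X=2) weight 1/12
  (Y=1, Z=1, X=1) weight 3/28
  (Y=1, Z=2, X=0) weight 1/12
  (Y=1, Z=2, X=2) weight 1/12
Group by X:
  weight(X=0) = 1/6
  weight(X=1) = 3/14
  weight(X=2) = 1/6
Total weight = 1/6 + 3/14 + 1/6 = 23/42
P(X=0 | obs) = 1/6 / 23/42 = 7/23
P(X=1 | obs) = 3/14 / 23/42 = 9/23
P(X=2 | obs) = 1/6 / 23/42 = 7/23

P(X = 0 | obs) = 7/23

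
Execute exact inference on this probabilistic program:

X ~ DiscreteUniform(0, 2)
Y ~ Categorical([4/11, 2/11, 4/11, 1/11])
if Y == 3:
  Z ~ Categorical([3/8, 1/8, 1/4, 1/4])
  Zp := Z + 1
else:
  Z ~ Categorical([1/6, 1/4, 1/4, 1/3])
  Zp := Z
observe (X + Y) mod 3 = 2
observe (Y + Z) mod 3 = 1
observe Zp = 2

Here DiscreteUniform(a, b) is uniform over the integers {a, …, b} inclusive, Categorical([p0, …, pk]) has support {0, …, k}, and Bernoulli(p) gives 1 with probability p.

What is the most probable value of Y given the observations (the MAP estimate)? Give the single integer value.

argmax_v P(Y = v | obs) = 2

Enumerate traces; 2 have nonzero weight after conditioning:
  (X=0, Y=2, Z=2) weight 1/33
  (X=2, Y=3, Z=1) weight 1/264
Group by Y:
  weight(Y=2) = 1/33
  weight(Y=3) = 1/264
Total weight = 1/33 + 1/264 = 3/88
P(Y=2 | obs) = 1/33 / 3/88 = 8/9
P(Y=3 | obs) = 1/264 / 3/88 = 1/9
argmax = 2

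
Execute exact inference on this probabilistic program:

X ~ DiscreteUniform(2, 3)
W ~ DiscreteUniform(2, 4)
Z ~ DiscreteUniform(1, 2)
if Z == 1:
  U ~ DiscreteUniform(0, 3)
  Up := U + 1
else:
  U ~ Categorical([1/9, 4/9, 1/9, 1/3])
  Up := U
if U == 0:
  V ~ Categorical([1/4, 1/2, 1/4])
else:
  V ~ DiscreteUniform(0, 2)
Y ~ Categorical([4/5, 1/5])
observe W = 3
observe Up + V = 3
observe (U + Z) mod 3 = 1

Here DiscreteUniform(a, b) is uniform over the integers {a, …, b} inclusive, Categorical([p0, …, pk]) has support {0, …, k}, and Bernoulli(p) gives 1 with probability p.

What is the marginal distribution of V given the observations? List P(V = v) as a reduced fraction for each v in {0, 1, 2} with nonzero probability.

P(V=1) = 16/43, P(V=2) = 27/43

Enumerate traces; 8 have nonzero weight after conditioning:
  (X=2, W=3, Z=1, U=0, V=2, Y=0) weight 1/240
  (X=2, W=3, Z=1, U=0, V=2, Y=1) weight 1/960
  (X=2, W=3, Z=2, U=2, V=1, Y=0) weight 1/405
  (X=2, W=3, Z=2, U=2, V=1, Y=1) weight 1/1620
  (X=3, W=3, Z=1, U=0, V=2, Y=0) weight 1/240
  (X=3, W=3, Z=1, U=0, V=2, Y=1) weight 1/960
  (X=3, W=3, Z=2, U=2, V=1, Y=0) weight 1/405
  (X=3, W=3, Z=2, U=2, V=1, Y=1) weight 1/1620
Group by V:
  weight(V=1) = 1/162
  weight(V=2) = 1/96
Total weight = 1/162 + 1/96 = 43/2592
P(V=1 | obs) = 1/162 / 43/2592 = 16/43
P(V=2 | obs) = 1/96 / 43/2592 = 27/43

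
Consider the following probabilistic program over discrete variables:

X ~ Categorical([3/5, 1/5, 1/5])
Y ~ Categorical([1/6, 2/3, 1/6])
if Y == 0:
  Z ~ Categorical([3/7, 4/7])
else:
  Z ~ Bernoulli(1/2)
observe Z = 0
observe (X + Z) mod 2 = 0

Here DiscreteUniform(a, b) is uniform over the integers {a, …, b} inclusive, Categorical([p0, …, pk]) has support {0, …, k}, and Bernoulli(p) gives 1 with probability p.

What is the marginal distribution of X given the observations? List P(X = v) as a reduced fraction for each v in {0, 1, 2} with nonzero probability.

Enumerate traces; 6 have nonzero weight after conditioning:
  (X=0, Y=0, Z=0) weight 3/70
  (X=0, Y=1, Z=0) weight 1/5
  (X=0, Y=2, Z=0) weight 1/20
  (X=2, Y=0, Z=0) weight 1/70
  (X=2, Y=1, Z=0) weight 1/15
  (X=2, Y=2, Z=0) weight 1/60
Group by X:
  weight(X=0) = 41/140
  weight(X=2) = 41/420
Total weight = 41/140 + 41/420 = 41/105
P(X=0 | obs) = 41/140 / 41/105 = 3/4
P(X=2 | obs) = 41/420 / 41/105 = 1/4

P(X=0) = 3/4, P(X=2) = 1/4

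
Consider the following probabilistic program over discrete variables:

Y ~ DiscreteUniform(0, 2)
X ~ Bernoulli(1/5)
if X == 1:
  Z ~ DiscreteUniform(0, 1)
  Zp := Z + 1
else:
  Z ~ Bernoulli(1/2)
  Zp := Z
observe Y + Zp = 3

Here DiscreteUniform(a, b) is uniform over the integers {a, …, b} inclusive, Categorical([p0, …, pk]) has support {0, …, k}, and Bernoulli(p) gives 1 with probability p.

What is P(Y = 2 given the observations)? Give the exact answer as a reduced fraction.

P(Y = 2 | obs) = 5/6

Enumerate traces; 3 have nonzero weight after conditioning:
  (Y=1, X=1, Z=1) weight 1/30
  (Y=2, X=0, Z=1) weight 2/15
  (Y=2, X=1, Z=0) weight 1/30
Group by Y:
  weight(Y=1) = 1/30
  weight(Y=2) = 1/6
Total weight = 1/30 + 1/6 = 1/5
P(Y=1 | obs) = 1/30 / 1/5 = 1/6
P(Y=2 | obs) = 1/6 / 1/5 = 5/6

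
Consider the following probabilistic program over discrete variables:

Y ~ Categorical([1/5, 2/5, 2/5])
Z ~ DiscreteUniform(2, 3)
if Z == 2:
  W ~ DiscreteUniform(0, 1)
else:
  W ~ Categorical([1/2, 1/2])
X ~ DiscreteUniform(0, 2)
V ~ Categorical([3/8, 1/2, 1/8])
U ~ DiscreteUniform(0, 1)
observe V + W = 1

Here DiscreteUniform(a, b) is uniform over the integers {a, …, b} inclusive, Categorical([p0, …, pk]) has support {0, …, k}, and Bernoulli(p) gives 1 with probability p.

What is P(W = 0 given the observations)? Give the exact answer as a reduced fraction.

Enumerate traces; 72 have nonzero weight after conditioning:
  (Y=0, Z=2, W=0, X=0, V=1, U=0) weight 1/240
  (Y=0, Z=2, W=0, X=0, V=1, U=1) weight 1/240
  (Y=0, Z=2, W=0, X=1, V=1, U=0) weight 1/240
  (Y=0, Z=2, W=0, X=1, V=1, U=1) weight 1/240
  (Y=0, Z=2, W=0, X=2, V=1, U=0) weight 1/240
  (Y=0, Z=2, W=0, X=2, V=1, U=1) weight 1/240
  (Y=0, Z=2, W=1, X=0, V=0, U=0) weight 1/320
  (Y=0, Z=2, W=1, X=0, V=0, U=1) weight 1/320
  … 64 more
Group by W:
  weight(W=0) = 1/4
  weight(W=1) = 3/16
Total weight = 1/4 + 3/16 = 7/16
P(W=0 | obs) = 1/4 / 7/16 = 4/7
P(W=1 | obs) = 3/16 / 7/16 = 3/7

P(W = 0 | obs) = 4/7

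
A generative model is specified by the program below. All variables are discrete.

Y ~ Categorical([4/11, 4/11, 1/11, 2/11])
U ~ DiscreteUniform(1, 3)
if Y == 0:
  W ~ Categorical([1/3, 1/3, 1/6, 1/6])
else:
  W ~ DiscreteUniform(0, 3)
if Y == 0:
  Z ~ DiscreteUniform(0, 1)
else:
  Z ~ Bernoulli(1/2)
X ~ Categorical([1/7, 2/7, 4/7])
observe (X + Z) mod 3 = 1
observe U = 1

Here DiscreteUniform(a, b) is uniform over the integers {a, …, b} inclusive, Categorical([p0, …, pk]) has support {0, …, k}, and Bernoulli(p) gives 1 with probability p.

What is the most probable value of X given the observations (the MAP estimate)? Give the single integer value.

argmax_v P(X = v | obs) = 1

Enumerate traces; 32 have nonzero weight after conditioning:
  (Y=0, U=1, W=0, Z=0, X=1) weight 4/693
  (Y=0, U=1, W=0, Z=1, X=0) weight 2/693
  (Y=0, U=1, W=1, Z=0, X=1) weight 4/693
  (Y=0, U=1, W=1, Z=1, X=0) weight 2/693
  (Y=0, U=1, W=2, Z=0, X=1) weight 2/693
  (Y=0, U=1, W=2, Z=1, X=0) weight 1/693
  (Y=0, U=1, W=3, Z=0, X=1) weight 2/693
  (Y=0, U=1, W=3, Z=1, X=0) weight 1/693
  … 24 more
Group by X:
  weight(X=0) = 1/42
  weight(X=1) = 1/21
Total weight = 1/42 + 1/21 = 1/14
P(X=0 | obs) = 1/42 / 1/14 = 1/3
P(X=1 | obs) = 1/21 / 1/14 = 2/3
argmax = 1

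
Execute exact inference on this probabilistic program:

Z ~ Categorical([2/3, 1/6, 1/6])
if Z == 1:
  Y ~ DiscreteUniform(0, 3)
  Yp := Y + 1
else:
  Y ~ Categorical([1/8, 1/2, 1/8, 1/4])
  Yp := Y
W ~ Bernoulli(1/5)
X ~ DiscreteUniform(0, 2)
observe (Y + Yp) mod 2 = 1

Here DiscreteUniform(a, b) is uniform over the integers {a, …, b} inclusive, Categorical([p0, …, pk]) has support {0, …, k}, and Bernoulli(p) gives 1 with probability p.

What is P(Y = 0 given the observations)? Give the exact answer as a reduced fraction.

Enumerate traces; 24 have nonzero weight after conditioning:
  (Z=1, Y=0, W=0, X=0) weight 1/90
  (Z=1, Y=0, W=0, X=1) weight 1/90
  (Z=1, Y=0, W=0, X=2) weight 1/90
  (Z=1, Y=0, W=1, X=0) weight 1/360
  (Z=1, Y=0, W=1, X=1) weight 1/360
  (Z=1, Y=0, W=1, X=2) weight 1/360
  (Z=1, Y=1, W=0, X=0) weight 1/90
  (Z=1, Y=1, W=0, X=1) weight 1/90
  (Z=1, Y=2, W=0, X=0) weight 1/90
  (Z=1, Y=3, W=0, X=0) weight 1/90
  … 14 more
Group by Y:
  weight(Y=0) = 1/24
  weight(Y=1) = 1/24
  weight(Y=2) = 1/24
  weight(Y=3) = 1/24
Total weight = 1/24 + 1/24 + 1/24 + 1/24 = 1/6
P(Y=0 | obs) = 1/24 / 1/6 = 1/4
P(Y=1 | obs) = 1/24 / 1/6 = 1/4
P(Y=2 | obs) = 1/24 / 1/6 = 1/4
P(Y=3 | obs) = 1/24 / 1/6 = 1/4

P(Y = 0 | obs) = 1/4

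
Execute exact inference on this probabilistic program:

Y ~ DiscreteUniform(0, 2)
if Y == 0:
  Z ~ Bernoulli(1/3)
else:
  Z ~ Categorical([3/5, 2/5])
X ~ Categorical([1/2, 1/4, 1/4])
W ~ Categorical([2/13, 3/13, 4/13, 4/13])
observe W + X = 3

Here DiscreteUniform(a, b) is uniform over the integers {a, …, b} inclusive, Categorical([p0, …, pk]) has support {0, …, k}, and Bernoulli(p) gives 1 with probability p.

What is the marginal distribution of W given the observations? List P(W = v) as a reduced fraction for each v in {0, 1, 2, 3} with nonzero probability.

P(W=1) = 1/5, P(W=2) = 4/15, P(W=3) = 8/15

Enumerate traces; 18 have nonzero weight after conditioning:
  (Y=0, Z=0, X=0, W=3) weight 4/117
  (Y=0, Z=0, X=1, W=2) weight 2/117
  (Y=0, Z=0, X=2, W=1) weight 1/78
  (Y=0, Z=1, X=0, W=3) weight 2/117
  (Y=0, Z=1, X=1, W=2) weight 1/117
  (Y=0, Z=1, X=2, W=1) weight 1/156
  (Y=1, Z=0, X=0, W=3) weight 2/65
  (Y=1, Z=0, X=1, W=2) weight 1/65
  … 10 more
Group by W:
  weight(W=1) = 3/52
  weight(W=2) = 1/13
  weight(W=3) = 2/13
Total weight = 3/52 + 1/13 + 2/13 = 15/52
P(W=1 | obs) = 3/52 / 15/52 = 1/5
P(W=2 | obs) = 1/13 / 15/52 = 4/15
P(W=3 | obs) = 2/13 / 15/52 = 8/15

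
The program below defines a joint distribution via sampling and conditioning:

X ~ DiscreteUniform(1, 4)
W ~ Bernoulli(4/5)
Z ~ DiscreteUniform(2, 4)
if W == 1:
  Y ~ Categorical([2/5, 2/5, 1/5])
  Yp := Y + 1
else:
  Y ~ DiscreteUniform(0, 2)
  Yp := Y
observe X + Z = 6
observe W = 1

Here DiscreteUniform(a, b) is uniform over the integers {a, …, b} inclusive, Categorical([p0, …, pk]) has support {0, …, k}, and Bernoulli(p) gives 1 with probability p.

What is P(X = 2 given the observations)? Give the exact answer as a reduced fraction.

P(X = 2 | obs) = 1/3

Enumerate traces; 9 have nonzero weight after conditioning:
  (X=2, W=1, Z=4, Y=0) weight 2/75
  (X=2, W=1, Z=4, Y=1) weight 2/75
  (X=2, W=1, Z=4, Y=2) weight 1/75
  (X=3, W=1, Z=3, Y=0) weight 2/75
  (X=3, W=1, Z=3, Y=1) weight 2/75
  (X=3, W=1, Z=3, Y=2) weight 1/75
  (X=4, W=1, Z=2, Y=0) weight 2/75
  (X=4, W=1, Z=2, Y=1) weight 2/75
  … 1 more
Group by X:
  weight(X=2) = 1/15
  weight(X=3) = 1/15
  weight(X=4) = 1/15
Total weight = 1/15 + 1/15 + 1/15 = 1/5
P(X=2 | obs) = 1/15 / 1/5 = 1/3
P(X=3 | obs) = 1/15 / 1/5 = 1/3
P(X=4 | obs) = 1/15 / 1/5 = 1/3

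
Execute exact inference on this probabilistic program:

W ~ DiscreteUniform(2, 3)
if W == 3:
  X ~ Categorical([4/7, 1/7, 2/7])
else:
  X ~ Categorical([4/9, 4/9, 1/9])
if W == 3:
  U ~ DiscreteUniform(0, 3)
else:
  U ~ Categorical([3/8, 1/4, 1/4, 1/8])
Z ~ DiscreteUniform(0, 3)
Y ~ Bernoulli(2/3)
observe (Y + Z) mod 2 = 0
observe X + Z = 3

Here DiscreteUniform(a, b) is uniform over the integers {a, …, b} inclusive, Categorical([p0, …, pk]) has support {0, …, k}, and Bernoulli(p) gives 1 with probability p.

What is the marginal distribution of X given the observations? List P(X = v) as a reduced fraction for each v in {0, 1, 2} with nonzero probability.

Enumerate traces; 24 have nonzero weight after conditioning:
  (W=2, X=0, U=0, Z=3, Y=1) weight 1/72
  (W=2, X=0, U=1, Z=3, Y=1) weight 1/108
  (W=2, X=0, U=2, Z=3, Y=1) weight 1/108
  (W=2, X=0, U=3, Z=3, Y=1) weight 1/216
  (W=2, X=1, U=0, Z=2, Y=0) weight 1/144
  (W=2, X=1, U=1, Z=2, Y=0) weight 1/216
  (W=2, X=1, U=2, Z=2, Y=0) weight 1/216
  (W=2, X=1, U=3, Z=2, Y=0) weight 1/432
  (W=2, X=2, U=0, Z=1, Y=1) weight 1/288
  … 15 more
Group by X:
  weight(X=0) = 16/189
  weight(X=1) = 37/1512
  weight(X=2) = 25/756
Total weight = 16/189 + 37/1512 + 25/756 = 215/1512
P(X=0 | obs) = 16/189 / 215/1512 = 128/215
P(X=1 | obs) = 37/1512 / 215/1512 = 37/215
P(X=2 | obs) = 25/756 / 215/1512 = 10/43

P(X=0) = 128/215, P(X=1) = 37/215, P(X=2) = 10/43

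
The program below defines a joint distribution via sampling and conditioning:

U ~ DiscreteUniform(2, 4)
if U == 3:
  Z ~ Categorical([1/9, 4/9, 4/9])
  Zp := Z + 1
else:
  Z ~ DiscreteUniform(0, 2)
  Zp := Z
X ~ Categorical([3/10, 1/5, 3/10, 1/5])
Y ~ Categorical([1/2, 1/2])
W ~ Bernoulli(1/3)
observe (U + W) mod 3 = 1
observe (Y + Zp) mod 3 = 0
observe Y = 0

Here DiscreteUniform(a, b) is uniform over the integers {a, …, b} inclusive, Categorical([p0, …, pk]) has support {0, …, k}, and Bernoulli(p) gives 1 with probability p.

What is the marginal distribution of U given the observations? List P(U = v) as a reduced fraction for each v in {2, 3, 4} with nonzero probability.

P(U=3) = 2/5, P(U=4) = 3/5

Enumerate traces; 8 have nonzero weight after conditioning:
  (U=3, Z=2, X=0, Y=0, W=1) weight 1/135
  (U=3, Z=2, X=1, Y=0, W=1) weight 2/405
  (U=3, Z=2, X=2, Y=0, W=1) weight 1/135
  (U=3, Z=2, X=3, Y=0, W=1) weight 2/405
  (U=4, Z=0, X=0, Y=0, W=0) weight 1/90
  (U=4, Z=0, X=1, Y=0, W=0) weight 1/135
  (U=4, Z=0, X=2, Y=0, W=0) weight 1/90
  (U=4, Z=0, X=3, Y=0, W=0) weight 1/135
Group by U:
  weight(U=3) = 2/81
  weight(U=4) = 1/27
Total weight = 2/81 + 1/27 = 5/81
P(U=3 | obs) = 2/81 / 5/81 = 2/5
P(U=4 | obs) = 1/27 / 5/81 = 3/5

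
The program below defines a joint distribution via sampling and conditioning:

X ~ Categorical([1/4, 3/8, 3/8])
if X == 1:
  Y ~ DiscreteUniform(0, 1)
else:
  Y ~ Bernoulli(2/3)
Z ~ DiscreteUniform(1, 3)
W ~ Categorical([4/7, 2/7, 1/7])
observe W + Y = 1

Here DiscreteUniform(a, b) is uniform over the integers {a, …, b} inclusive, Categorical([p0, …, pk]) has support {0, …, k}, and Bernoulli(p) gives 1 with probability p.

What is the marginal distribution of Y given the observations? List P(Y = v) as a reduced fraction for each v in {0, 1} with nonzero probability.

Enumerate traces; 18 have nonzero weight after conditioning:
  (X=0, Y=0, Z=1, W=1) weight 1/126
  (X=0, Y=0, Z=2, W=1) weight 1/126
  (X=0, Y=0, Z=3, W=1) weight 1/126
  (X=0, Y=1, Z=1, W=0) weight 2/63
  (X=0, Y=1, Z=2, W=0) weight 2/63
  (X=0, Y=1, Z=3, W=0) weight 2/63
  (X=1, Y=0, Z=1, W=1) weight 1/56
  (X=1, Y=0, Z=2, W=1) weight 1/56
  … 10 more
Group by Y:
  weight(Y=0) = 19/168
  weight(Y=1) = 29/84
Total weight = 19/168 + 29/84 = 11/24
P(Y=0 | obs) = 19/168 / 11/24 = 19/77
P(Y=1 | obs) = 29/84 / 11/24 = 58/77

P(Y=0) = 19/77, P(Y=1) = 58/77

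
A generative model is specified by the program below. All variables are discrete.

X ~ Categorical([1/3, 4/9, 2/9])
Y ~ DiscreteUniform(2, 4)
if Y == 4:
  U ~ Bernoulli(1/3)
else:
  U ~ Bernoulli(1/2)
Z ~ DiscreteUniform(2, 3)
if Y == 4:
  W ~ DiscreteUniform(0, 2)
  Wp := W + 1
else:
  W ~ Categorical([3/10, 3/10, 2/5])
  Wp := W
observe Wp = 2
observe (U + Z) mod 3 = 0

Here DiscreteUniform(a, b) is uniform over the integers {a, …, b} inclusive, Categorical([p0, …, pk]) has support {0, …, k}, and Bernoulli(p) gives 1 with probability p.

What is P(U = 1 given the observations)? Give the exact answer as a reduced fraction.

Enumerate traces; 18 have nonzero weight after conditioning:
  (X=0, Y=2, U=0, Z=3, W=2) weight 1/90
  (X=0, Y=2, U=1, Z=2, W=2) weight 1/90
  (X=0, Y=3, U=0, Z=3, W=2) weight 1/90
  (X=0, Y=3, U=1, Z=2, W=2) weight 1/90
  (X=0, Y=4, U=0, Z=3, W=1) weight 1/81
  (X=0, Y=4, U=1, Z=2, W=1) weight 1/162
  (X=1, Y=2, U=0, Z=3, W=2) weight 2/135
  (X=1, Y=2, U=1, Z=2, W=2) weight 2/135
  … 10 more
Group by U:
  weight(U=0) = 14/135
  weight(U=1) = 23/270
Total weight = 14/135 + 23/270 = 17/90
P(U=0 | obs) = 14/135 / 17/90 = 28/51
P(U=1 | obs) = 23/270 / 17/90 = 23/51

P(U = 1 | obs) = 23/51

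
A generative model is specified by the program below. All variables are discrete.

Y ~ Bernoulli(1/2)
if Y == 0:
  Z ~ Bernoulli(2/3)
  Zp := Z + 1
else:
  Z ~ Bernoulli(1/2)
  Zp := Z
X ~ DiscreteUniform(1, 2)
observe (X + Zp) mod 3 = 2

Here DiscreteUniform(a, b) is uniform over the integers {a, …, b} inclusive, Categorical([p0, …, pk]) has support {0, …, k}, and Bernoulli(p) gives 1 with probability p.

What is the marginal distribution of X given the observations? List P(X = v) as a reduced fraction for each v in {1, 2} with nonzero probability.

P(X=1) = 5/8, P(X=2) = 3/8

Enumerate traces; 3 have nonzero weight after conditioning:
  (Y=0, Z=0, X=1) weight 1/12
  (Y=1, Z=0, X=2) weight 1/8
  (Y=1, Z=1, X=1) weight 1/8
Group by X:
  weight(X=1) = 5/24
  weight(X=2) = 1/8
Total weight = 5/24 + 1/8 = 1/3
P(X=1 | obs) = 5/24 / 1/3 = 5/8
P(X=2 | obs) = 1/8 / 1/3 = 3/8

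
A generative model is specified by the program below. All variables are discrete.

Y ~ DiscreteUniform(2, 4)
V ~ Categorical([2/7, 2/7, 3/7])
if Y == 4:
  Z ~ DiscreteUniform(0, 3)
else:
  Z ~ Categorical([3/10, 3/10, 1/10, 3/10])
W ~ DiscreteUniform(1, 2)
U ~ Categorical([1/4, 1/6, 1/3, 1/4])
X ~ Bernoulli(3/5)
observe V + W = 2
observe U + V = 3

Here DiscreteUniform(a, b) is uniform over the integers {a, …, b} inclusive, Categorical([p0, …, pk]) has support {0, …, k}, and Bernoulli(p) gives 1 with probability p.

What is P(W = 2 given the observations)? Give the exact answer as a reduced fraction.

P(W = 2 | obs) = 3/7

Enumerate traces; 48 have nonzero weight after conditioning:
  (Y=2, V=0, Z=0, W=2, U=3, X=0) weight 1/700
  (Y=2, V=0, Z=0, W=2, U=3, X=1) weight 3/1400
  (Y=2, V=0, Z=1, W=2, U=3, X=0) weight 1/700
  (Y=2, V=0, Z=1, W=2, U=3, X=1) weight 3/1400
  (Y=2, V=0, Z=2, W=2, U=3, X=0) weight 1/2100
  (Y=2, V=0, Z=2, W=2, U=3, X=1) weight 1/1400
  (Y=2, V=0, Z=3, W=2, U=3, X=0) weight 1/700
  (Y=2, V=0, Z=3, W=2, U=3, X=1) weight 3/1400
  (Y=2, V=1, Z=0, W=1, U=2, X=0) weight 1/525
  … 39 more
Group by W:
  weight(W=1) = 1/21
  weight(W=2) = 1/28
Total weight = 1/21 + 1/28 = 1/12
P(W=1 | obs) = 1/21 / 1/12 = 4/7
P(W=2 | obs) = 1/28 / 1/12 = 3/7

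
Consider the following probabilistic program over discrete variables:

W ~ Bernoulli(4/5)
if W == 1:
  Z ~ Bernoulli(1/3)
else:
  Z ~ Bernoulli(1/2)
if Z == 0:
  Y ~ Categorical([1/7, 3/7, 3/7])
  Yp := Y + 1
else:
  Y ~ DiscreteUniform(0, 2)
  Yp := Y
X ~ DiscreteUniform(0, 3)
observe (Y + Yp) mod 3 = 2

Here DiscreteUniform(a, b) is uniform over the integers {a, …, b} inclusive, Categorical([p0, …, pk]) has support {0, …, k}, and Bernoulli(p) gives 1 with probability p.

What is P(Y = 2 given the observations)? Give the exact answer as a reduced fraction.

Enumerate traces; 16 have nonzero weight after conditioning:
  (W=0, Z=0, Y=2, X=0) weight 3/280
  (W=0, Z=0, Y=2, X=1) weight 3/280
  (W=0, Z=0, Y=2, X=2) weight 3/280
  (W=0, Z=0, Y=2, X=3) weight 3/280
  (W=0, Z=1, Y=1, X=0) weight 1/120
  (W=0, Z=1, Y=1, X=1) weight 1/120
  (W=0, Z=1, Y=1, X=2) weight 1/120
  (W=0, Z=1, Y=1, X=3) weight 1/120
  … 8 more
Group by Y:
  weight(Y=1) = 11/90
  weight(Y=2) = 19/70
Total weight = 11/90 + 19/70 = 124/315
P(Y=1 | obs) = 11/90 / 124/315 = 77/248
P(Y=2 | obs) = 19/70 / 124/315 = 171/248

P(Y = 2 | obs) = 171/248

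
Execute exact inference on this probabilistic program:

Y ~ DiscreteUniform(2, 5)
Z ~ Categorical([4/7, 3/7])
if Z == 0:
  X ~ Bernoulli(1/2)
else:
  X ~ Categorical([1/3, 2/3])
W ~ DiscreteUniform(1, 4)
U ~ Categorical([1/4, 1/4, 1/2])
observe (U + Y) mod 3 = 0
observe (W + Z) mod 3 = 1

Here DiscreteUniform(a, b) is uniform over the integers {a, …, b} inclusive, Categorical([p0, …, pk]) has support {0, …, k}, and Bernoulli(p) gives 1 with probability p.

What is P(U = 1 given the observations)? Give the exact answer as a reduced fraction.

P(U = 1 | obs) = 2/5

Enumerate traces; 24 have nonzero weight after conditioning:
  (Y=2, Z=0, X=0, W=1, U=1) weight 1/224
  (Y=2, Z=0, X=0, W=4, U=1) weight 1/224
  (Y=2, Z=0, X=1, W=1, U=1) weight 1/224
  (Y=2, Z=0, X=1, W=4, U=1) weight 1/224
  (Y=2, Z=1, X=0, W=3, U=1) weight 1/448
  (Y=2, Z=1, X=1, W=3, U=1) weight 1/224
  (Y=3, Z=0, X=0, W=1, U=0) weight 1/224
  (Y=3, Z=0, X=0, W=4, U=0) weight 1/224
  (Y=4, Z=0, X=0, W=1, U=2) weight 1/112
  … 15 more
Group by U:
  weight(U=0) = 11/448
  weight(U=1) = 11/224
  weight(U=2) = 11/224
Total weight = 11/448 + 11/224 + 11/224 = 55/448
P(U=0 | obs) = 11/448 / 55/448 = 1/5
P(U=1 | obs) = 11/224 / 55/448 = 2/5
P(U=2 | obs) = 11/224 / 55/448 = 2/5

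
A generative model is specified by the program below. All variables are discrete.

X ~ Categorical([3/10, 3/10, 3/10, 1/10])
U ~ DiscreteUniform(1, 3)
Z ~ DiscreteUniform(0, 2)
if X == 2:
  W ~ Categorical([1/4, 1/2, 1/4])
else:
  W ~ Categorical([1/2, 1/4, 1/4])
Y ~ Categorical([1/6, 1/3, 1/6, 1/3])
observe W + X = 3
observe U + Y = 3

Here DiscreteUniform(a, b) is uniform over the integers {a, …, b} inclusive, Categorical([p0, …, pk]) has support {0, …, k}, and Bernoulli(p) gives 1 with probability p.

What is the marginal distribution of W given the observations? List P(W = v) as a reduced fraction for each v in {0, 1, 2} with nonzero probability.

P(W=0) = 2/11, P(W=1) = 6/11, P(W=2) = 3/11

Enumerate traces; 27 have nonzero weight after conditioning:
  (X=1, U=1, Z=0, W=2, Y=2) weight 1/720
  (X=1, U=1, Z=1, W=2, Y=2) weight 1/720
  (X=1, U=1, Z=2, W=2, Y=2) weight 1/720
  (X=1, U=2, Z=0, W=2, Y=1) weight 1/360
  (X=1, U=2, Z=1, W=2, Y=1) weight 1/360
  (X=1, U=2, Z=2, W=2, Y=1) weight 1/360
  (X=1, U=3, Z=0, W=2, Y=0) weight 1/720
  (X=1, U=3, Z=1, W=2, Y=0) weight 1/720
  (X=2, U=1, Z=0, W=1, Y=2) weight 1/360
  (X=3, U=1, Z=0, W=0, Y=2) weight 1/1080
  … 17 more
Group by W:
  weight(W=0) = 1/90
  weight(W=1) = 1/30
  weight(W=2) = 1/60
Total weight = 1/90 + 1/30 + 1/60 = 11/180
P(W=0 | obs) = 1/90 / 11/180 = 2/11
P(W=1 | obs) = 1/30 / 11/180 = 6/11
P(W=2 | obs) = 1/60 / 11/180 = 3/11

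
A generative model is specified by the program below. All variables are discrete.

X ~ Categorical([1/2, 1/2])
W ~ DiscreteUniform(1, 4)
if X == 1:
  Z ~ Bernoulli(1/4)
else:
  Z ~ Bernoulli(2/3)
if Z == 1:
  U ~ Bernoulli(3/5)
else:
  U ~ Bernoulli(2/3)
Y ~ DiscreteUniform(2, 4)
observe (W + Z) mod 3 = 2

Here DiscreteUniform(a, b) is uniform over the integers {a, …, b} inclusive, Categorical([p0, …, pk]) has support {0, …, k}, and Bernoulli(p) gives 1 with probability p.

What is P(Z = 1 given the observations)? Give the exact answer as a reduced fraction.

P(Z = 1 | obs) = 22/35

Enumerate traces; 36 have nonzero weight after conditioning:
  (X=0, W=1, Z=1, U=0, Y=2) weight 1/90
  (X=0, W=1, Z=1, U=0, Y=3) weight 1/90
  (X=0, W=1, Z=1, U=0, Y=4) weight 1/90
  (X=0, W=1, Z=1, U=1, Y=2) weight 1/60
  (X=0, W=1, Z=1, U=1, Y=3) weight 1/60
  (X=0, W=1, Z=1, U=1, Y=4) weight 1/60
  (X=0, W=2, Z=0, U=0, Y=2) weight 1/216
  (X=0, W=2, Z=0, U=0, Y=3) weight 1/216
  … 28 more
Group by Z:
  weight(Z=0) = 13/96
  weight(Z=1) = 11/48
Total weight = 13/96 + 11/48 = 35/96
P(Z=0 | obs) = 13/96 / 35/96 = 13/35
P(Z=1 | obs) = 11/48 / 35/96 = 22/35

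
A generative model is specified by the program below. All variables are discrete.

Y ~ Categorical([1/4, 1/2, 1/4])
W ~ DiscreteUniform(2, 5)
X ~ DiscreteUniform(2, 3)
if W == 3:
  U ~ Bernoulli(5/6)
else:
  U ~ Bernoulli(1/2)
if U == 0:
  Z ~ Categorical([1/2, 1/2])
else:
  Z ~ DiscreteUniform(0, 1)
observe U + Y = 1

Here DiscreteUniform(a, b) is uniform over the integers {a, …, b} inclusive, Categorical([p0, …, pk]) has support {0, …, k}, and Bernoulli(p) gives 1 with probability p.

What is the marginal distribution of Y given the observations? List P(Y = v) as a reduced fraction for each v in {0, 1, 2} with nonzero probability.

P(Y=0) = 7/17, P(Y=1) = 10/17

Enumerate traces; 32 have nonzero weight after conditioning:
  (Y=0, W=2, X=2, U=1, Z=0) weight 1/128
  (Y=0, W=2, X=2, U=1, Z=1) weight 1/128
  (Y=0, W=2, X=3, U=1, Z=0) weight 1/128
  (Y=0, W=2, X=3, U=1, Z=1) weight 1/128
  (Y=0, W=3, X=2, U=1, Z=0) weight 5/384
  (Y=0, W=3, X=2, U=1, Z=1) weight 5/384
  (Y=0, W=3, X=3, U=1, Z=0) weight 5/384
  (Y=0, W=3, X=3, U=1, Z=1) weight 5/384
  (Y=1, W=2, X=2, U=0, Z=0) weight 1/64
  … 23 more
Group by Y:
  weight(Y=0) = 7/48
  weight(Y=1) = 5/24
Total weight = 7/48 + 5/24 = 17/48
P(Y=0 | obs) = 7/48 / 17/48 = 7/17
P(Y=1 | obs) = 5/24 / 17/48 = 10/17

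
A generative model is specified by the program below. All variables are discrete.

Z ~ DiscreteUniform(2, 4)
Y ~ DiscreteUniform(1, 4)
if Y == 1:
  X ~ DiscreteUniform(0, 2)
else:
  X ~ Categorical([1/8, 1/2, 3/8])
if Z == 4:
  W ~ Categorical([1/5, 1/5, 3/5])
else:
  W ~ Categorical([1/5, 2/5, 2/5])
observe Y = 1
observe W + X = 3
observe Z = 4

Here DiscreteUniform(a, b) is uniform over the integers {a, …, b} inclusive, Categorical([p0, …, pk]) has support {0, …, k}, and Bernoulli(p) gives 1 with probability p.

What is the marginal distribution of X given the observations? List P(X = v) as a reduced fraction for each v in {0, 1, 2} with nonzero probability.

Enumerate traces; 2 have nonzero weight after conditioning:
  (Z=4, Y=1, X=1, W=2) weight 1/60
  (Z=4, Y=1, X=2, W=1) weight 1/180
Group by X:
  weight(X=1) = 1/60
  weight(X=2) = 1/180
Total weight = 1/60 + 1/180 = 1/45
P(X=1 | obs) = 1/60 / 1/45 = 3/4
P(X=2 | obs) = 1/180 / 1/45 = 1/4

P(X=1) = 3/4, P(X=2) = 1/4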